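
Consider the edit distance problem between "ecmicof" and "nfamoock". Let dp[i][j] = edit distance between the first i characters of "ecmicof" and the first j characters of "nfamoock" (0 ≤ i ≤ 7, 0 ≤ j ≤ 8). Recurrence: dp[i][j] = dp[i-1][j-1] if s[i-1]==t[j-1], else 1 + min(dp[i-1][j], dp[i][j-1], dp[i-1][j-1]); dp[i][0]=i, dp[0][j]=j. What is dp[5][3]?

   ''  n  f  a  m  o  o  c  k
''  0  1  2  3  4  5  6  7  8
 e  1  1  2  3  4  5  6  7  8
 c  2  2  2  3  4  5  6  6  7
 m  3  3  3  3  3  4  5  6  7
 i  4  4  4  4  4  4  5  6  7
 c  5  5  5  5  5  5  5  5  6
 o  6  6  6  6  6  5  5  6  6
 f  7  7  6  7  7  6  6  6  7

5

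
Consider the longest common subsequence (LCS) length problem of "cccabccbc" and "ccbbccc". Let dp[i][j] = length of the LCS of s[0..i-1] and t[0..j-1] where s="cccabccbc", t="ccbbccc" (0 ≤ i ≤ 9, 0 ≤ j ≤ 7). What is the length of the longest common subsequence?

6

   ''  c  c  b  b  c  c  c
''  0  0  0  0  0  0  0  0
 c  0  1  1  1  1  1  1  1
 c  0  1  2  2  2  2  2  2
 c  0  1  2  2  2  3  3  3
 a  0  1  2  2  2  3  3  3
 b  0  1  2  3  3  3  3  3
 c  0  1  2  3  3  4  4  4
 c  0  1  2  3  3  4  5  5
 b  0  1  2  3  4  4  5  5
 c  0  1  2  3  4  5  5  6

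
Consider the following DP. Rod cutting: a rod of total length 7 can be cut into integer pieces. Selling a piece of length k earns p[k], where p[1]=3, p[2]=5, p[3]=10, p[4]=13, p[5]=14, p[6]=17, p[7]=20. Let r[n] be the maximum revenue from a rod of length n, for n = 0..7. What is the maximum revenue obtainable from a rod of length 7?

23

   n    0    1    2    3    4    5    6    7
r[n]    0    3    6   10   13   16   20   23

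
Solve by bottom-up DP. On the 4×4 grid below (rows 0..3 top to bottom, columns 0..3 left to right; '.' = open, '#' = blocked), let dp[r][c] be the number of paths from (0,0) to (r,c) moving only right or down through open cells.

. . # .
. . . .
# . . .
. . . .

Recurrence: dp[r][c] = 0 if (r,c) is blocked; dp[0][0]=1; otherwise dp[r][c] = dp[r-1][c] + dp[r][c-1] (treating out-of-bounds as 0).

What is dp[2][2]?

4

r\c   0   1   2   3
  0   1   1   0   0
  1   1   2   2   2
  2   0   2   4   6
  3   0   2   6  12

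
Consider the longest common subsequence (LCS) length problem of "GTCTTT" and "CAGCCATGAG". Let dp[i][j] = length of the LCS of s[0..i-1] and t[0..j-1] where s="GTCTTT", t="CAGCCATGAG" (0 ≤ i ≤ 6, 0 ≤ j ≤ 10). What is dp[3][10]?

   ''  C  A  G  C  C  A  T  G  A  G
''  0  0  0  0  0  0  0  0  0  0  0
 G  0  0  0  1  1  1  1  1  1  1  1
 T  0  0  0  1  1  1  1  2  2  2  2
 C  0  1  1  1  2  2  2  2  2  2  2
 T  0  1  1  1  2  2  2  3  3  3  3
 T  0  1  1  1  2  2  2  3  3  3  3
 T  0  1  1  1  2  2  2  3  3  3  3

2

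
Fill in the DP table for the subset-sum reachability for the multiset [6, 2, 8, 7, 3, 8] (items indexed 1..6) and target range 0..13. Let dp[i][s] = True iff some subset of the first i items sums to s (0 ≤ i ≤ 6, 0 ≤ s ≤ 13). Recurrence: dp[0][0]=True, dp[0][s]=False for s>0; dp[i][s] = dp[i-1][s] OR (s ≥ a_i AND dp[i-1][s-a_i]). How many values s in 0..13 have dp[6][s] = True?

12

i\s   0   1   2   3   4   5   6   7   8   9  10  11  12  13
  0   T   F   F   F   F   F   F   F   F   F   F   F   F   F
  1   T   F   F   F   F   F   T   F   F   F   F   F   F   F
  2   T   F   T   F   F   F   T   F   T   F   F   F   F   F
  3   T   F   T   F   F   F   T   F   T   F   T   F   F   F
  4   T   F   T   F   F   F   T   T   T   T   T   F   F   T
  5   T   F   T   T   F   T   T   T   T   T   T   T   T   T
  6   T   F   T   T   F   T   T   T   T   T   T   T   T   T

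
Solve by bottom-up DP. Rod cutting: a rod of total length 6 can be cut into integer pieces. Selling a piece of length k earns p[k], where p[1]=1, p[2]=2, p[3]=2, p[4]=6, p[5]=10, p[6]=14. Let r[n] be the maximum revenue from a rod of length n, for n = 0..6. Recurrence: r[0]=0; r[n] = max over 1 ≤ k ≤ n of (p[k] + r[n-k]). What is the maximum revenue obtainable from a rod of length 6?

14

   n    0    1    2    3    4    5    6
r[n]    0    1    2    3    6   10   14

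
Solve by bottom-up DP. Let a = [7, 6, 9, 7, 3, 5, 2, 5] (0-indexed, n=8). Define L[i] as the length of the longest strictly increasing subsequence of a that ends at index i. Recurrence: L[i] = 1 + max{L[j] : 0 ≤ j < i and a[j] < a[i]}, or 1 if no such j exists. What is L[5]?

2

   i    0    1    2    3    4    5    6    7
a[i]    7    6    9    7    3    5    2    5
L[i]    1    1    2    2    1    2    1    2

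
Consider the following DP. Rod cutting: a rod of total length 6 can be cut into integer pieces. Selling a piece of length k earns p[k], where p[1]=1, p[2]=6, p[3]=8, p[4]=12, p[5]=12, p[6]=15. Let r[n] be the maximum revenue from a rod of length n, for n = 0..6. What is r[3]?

   n    0    1    2    3    4    5    6
r[n]    0    1    6    8   12   14   18

8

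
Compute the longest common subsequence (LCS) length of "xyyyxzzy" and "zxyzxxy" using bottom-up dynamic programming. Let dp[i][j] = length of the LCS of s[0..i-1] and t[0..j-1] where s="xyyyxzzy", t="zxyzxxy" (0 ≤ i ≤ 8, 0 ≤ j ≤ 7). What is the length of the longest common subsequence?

4

   ''  z  x  y  z  x  x  y
''  0  0  0  0  0  0  0  0
 x  0  0  1  1  1  1  1  1
 y  0  0  1  2  2  2  2  2
 y  0  0  1  2  2  2  2  3
 y  0  0  1  2  2  2  2  3
 x  0  0  1  2  2  3  3  3
 z  0  1  1  2  3  3  3  3
 z  0  1  1  2  3  3  3  3
 y  0  1  1  2  3  3  3  4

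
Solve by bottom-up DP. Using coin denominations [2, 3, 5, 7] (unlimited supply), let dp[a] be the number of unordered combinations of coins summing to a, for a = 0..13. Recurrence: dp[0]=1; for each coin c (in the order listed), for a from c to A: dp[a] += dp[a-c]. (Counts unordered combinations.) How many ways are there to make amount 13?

after  coin     0     1     2     3     4     5     6     7     8     9    10    11    12    13
          2     1     0     1     0     1     0     1     0     1     0     1     0     1     0
          3     1     0     1     1     1     1     2     1     2     2     2     2     3     2
          5     1     0     1     1     1     2     2     2     3     3     4     4     5     5
          7     1     0     1     1     1     2     2     3     3     4     5     5     7     7

7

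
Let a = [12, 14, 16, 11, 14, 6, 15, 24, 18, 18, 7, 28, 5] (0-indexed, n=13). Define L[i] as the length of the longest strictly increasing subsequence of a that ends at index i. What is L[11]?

5

   i    0    1    2    3    4    5    6    7    8    9   10   11   12
a[i]   12   14   16   11   14    6   15   24   18   18    7   28    5
L[i]    1    2    3    1    2    1    3    4    4    4    2    5    1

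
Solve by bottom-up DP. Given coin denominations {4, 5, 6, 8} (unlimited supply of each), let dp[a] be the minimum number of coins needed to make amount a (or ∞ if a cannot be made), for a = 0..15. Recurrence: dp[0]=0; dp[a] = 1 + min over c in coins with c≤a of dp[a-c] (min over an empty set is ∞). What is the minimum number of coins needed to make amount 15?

3

 a  0  1  2  3  4  5  6  7  8  9 10 11 12 13 14 15
dp  0  -  -  -  1  1  1  -  1  2  2  2  2  2  2  3
(- denotes ∞ / unreachable)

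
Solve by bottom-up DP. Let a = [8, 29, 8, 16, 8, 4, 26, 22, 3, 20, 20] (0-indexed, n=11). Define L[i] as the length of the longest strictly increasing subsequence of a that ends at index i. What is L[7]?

3

   i    0    1    2    3    4    5    6    7    8    9   10
a[i]    8   29    8   16    8    4   26   22    3   20   20
L[i]    1    2    1    2    1    1    3    3    1    3    3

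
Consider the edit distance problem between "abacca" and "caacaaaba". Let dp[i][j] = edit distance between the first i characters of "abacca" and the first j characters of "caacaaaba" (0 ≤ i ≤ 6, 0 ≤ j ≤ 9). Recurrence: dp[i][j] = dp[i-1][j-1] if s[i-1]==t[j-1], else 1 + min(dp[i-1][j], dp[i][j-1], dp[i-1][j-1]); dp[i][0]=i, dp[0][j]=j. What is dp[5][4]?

   ''  c  a  a  c  a  a  a  b  a
''  0  1  2  3  4  5  6  7  8  9
 a  1  1  1  2  3  4  5  6  7  8
 b  2  2  2  2  3  4  5  6  6  7
 a  3  3  2  2  3  3  4  5  6  6
 c  4  3  3  3  2  3  4  5  6  7
 c  5  4  4  4  3  3  4  5  6  7
 a  6  5  4  4  4  3  3  4  5  6

3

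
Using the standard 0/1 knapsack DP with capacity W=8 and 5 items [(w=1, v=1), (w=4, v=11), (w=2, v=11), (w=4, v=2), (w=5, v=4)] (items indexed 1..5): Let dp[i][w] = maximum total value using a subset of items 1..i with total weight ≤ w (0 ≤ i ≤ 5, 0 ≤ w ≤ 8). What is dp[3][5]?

i\w   0   1   2   3   4   5   6   7   8
  0   0   0   0   0   0   0   0   0   0
  1   0   1   1   1   1   1   1   1   1
  2   0   1   1   1  11  12  12  12  12
  3   0   1  11  12  12  12  22  23  23
  4   0   1  11  12  12  12  22  23  23
  5   0   1  11  12  12  12  22  23  23

12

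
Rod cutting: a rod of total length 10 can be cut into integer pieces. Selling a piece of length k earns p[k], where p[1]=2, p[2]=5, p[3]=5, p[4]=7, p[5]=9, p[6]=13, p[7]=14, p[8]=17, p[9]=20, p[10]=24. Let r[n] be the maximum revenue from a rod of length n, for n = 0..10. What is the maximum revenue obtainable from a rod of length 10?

25

   n    0    1    2    3    4    5    6    7    8    9   10
r[n]    0    2    5    7   10   12   15   17   20   22   25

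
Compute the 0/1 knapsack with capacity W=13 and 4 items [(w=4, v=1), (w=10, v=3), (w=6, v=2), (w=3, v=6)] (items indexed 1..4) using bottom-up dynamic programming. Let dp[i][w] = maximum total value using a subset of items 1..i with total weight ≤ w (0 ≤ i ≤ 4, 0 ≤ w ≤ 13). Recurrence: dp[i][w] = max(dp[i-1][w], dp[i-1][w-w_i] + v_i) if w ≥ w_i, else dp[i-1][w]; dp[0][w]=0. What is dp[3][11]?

3

i\w   0   1   2   3   4   5   6   7   8   9  10  11  12  13
  0   0   0   0   0   0   0   0   0   0   0   0   0   0   0
  1   0   0   0   0   1   1   1   1   1   1   1   1   1   1
  2   0   0   0   0   1   1   1   1   1   1   3   3   3   3
  3   0   0   0   0   1   1   2   2   2   2   3   3   3   3
  4   0   0   0   6   6   6   6   7   7   8   8   8   8   9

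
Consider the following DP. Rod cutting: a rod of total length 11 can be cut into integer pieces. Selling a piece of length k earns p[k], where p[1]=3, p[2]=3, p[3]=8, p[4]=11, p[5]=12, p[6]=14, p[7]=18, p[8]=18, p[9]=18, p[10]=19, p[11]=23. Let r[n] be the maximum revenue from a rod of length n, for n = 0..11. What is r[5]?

15

   n    0    1    2    3    4    5    6    7    8    9   10   11
r[n]    0    3    6    9   12   15   18   21   24   27   30   33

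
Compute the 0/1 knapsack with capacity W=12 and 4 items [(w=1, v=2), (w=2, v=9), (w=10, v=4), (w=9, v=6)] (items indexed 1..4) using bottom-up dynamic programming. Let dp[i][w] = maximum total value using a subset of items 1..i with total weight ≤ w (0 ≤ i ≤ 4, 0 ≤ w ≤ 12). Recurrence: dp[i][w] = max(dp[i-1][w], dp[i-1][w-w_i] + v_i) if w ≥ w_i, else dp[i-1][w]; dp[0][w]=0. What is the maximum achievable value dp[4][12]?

17

i\w   0   1   2   3   4   5   6   7   8   9  10  11  12
  0   0   0   0   0   0   0   0   0   0   0   0   0   0
  1   0   2   2   2   2   2   2   2   2   2   2   2   2
  2   0   2   9  11  11  11  11  11  11  11  11  11  11
  3   0   2   9  11  11  11  11  11  11  11  11  11  13
  4   0   2   9  11  11  11  11  11  11  11  11  15  17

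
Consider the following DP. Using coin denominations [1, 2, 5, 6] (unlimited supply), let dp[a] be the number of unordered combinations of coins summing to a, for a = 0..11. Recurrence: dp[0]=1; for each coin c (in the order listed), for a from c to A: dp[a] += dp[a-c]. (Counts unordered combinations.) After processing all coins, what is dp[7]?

after  coin     0     1     2     3     4     5     6     7     8     9    10    11
          1     1     1     1     1     1     1     1     1     1     1     1     1
          2     1     1     2     2     3     3     4     4     5     5     6     6
          5     1     1     2     2     3     4     5     6     7     8    10    11
          6     1     1     2     2     3     4     6     7     9    10    13    15

7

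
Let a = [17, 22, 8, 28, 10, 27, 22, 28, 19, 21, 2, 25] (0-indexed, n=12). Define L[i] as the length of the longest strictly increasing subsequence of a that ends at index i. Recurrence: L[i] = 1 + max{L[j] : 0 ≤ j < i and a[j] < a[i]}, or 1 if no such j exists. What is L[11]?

5

   i    0    1    2    3    4    5    6    7    8    9   10   11
a[i]   17   22    8   28   10   27   22   28   19   21    2   25
L[i]    1    2    1    3    2    3    3    4    3    4    1    5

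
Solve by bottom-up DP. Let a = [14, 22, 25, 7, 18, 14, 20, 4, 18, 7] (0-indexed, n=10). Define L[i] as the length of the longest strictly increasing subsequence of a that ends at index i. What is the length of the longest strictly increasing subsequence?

   i    0    1    2    3    4    5    6    7    8    9
a[i]   14   22   25    7   18   14   20    4   18    7
L[i]    1    2    3    1    2    2    3    1    3    2

3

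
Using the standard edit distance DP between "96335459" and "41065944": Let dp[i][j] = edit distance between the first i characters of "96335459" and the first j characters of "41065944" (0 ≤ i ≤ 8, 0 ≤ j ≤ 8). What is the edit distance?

   ''  4  1  0  6  5  9  4  4
''  0  1  2  3  4  5  6  7  8
 9  1  1  2  3  4  5  5  6  7
 6  2  2  2  3  3  4  5  6  7
 3  3  3  3  3  4  4  5  6  7
 3  4  4  4  4  4  5  5  6  7
 5  5  5  5  5  5  4  5  6  7
 4  6  5  6  6  6  5  5  5  6
 5  7  6  6  7  7  6  6  6  6
 9  8  7  7  7  8  7  6  7  7

7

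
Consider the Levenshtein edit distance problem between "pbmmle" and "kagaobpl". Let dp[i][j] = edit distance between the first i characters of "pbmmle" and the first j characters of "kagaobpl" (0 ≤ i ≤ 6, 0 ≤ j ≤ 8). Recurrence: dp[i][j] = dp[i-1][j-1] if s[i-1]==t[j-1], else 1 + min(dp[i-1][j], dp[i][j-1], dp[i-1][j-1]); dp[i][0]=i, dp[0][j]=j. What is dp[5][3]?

   ''  k  a  g  a  o  b  p  l
''  0  1  2  3  4  5  6  7  8
 p  1  1  2  3  4  5  6  6  7
 b  2  2  2  3  4  5  5  6  7
 m  3  3  3  3  4  5  6  6  7
 m  4  4  4  4  4  5  6  7  7
 l  5  5  5  5  5  5  6  7  7
 e  6  6  6  6  6  6  6  7  8

5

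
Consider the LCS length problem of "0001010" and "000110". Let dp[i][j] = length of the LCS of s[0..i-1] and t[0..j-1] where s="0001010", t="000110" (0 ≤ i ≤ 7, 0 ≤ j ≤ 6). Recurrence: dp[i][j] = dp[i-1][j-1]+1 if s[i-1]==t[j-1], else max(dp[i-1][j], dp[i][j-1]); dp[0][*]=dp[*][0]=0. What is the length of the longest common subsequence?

   ''  0  0  0  1  1  0
''  0  0  0  0  0  0  0
 0  0  1  1  1  1  1  1
 0  0  1  2  2  2  2  2
 0  0  1  2  3  3  3  3
 1  0  1  2  3  4  4  4
 0  0  1  2  3  4  4  5
 1  0  1  2  3  4  5  5
 0  0  1  2  3  4  5  6

6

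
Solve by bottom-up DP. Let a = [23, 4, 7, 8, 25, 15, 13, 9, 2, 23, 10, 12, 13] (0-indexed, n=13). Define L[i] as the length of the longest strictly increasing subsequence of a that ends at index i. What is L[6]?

4

   i    0    1    2    3    4    5    6    7    8    9   10   11   12
a[i]   23    4    7    8   25   15   13    9    2   23   10   12   13
L[i]    1    1    2    3    4    4    4    4    1    5    5    6    7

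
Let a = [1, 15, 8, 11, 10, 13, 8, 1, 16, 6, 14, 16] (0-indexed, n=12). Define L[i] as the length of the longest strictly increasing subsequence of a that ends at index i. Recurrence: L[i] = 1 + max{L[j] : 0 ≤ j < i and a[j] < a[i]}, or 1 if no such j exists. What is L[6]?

2

   i    0    1    2    3    4    5    6    7    8    9   10   11
a[i]    1   15    8   11   10   13    8    1   16    6   14   16
L[i]    1    2    2    3    3    4    2    1    5    2    5    6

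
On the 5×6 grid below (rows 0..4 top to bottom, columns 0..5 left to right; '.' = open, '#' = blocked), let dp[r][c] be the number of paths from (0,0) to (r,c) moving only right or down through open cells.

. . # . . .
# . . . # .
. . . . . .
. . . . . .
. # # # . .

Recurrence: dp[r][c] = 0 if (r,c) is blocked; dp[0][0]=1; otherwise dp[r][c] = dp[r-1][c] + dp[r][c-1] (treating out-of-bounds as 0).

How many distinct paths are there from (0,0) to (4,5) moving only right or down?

21

r\c   0   1   2   3   4   5
  0   1   1   0   0   0   0
  1   0   1   1   1   0   0
  2   0   1   2   3   3   3
  3   0   1   3   6   9  12
  4   0   0   0   0   9  21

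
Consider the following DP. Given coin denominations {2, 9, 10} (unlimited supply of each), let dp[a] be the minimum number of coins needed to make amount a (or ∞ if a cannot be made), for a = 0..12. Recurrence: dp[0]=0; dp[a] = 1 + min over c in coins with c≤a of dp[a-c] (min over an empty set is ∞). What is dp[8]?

 a  0  1  2  3  4  5  6  7  8  9 10 11 12
dp  0  -  1  -  2  -  3  -  4  1  1  2  2
(- denotes ∞ / unreachable)

4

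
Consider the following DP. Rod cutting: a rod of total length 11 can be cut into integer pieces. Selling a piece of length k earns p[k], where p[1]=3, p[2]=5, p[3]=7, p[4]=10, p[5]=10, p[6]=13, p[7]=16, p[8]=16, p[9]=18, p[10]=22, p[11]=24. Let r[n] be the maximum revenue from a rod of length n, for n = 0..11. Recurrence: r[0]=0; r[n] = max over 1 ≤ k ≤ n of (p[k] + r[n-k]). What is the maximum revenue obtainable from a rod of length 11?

   n    0    1    2    3    4    5    6    7    8    9   10   11
r[n]    0    3    6    9   12   15   18   21   24   27   30   33

33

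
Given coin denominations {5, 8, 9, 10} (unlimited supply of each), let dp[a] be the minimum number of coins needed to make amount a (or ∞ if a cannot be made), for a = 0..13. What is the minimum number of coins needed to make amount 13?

 a  0  1  2  3  4  5  6  7  8  9 10 11 12 13
dp  0  -  -  -  -  1  -  -  1  1  1  -  -  2
(- denotes ∞ / unreachable)

2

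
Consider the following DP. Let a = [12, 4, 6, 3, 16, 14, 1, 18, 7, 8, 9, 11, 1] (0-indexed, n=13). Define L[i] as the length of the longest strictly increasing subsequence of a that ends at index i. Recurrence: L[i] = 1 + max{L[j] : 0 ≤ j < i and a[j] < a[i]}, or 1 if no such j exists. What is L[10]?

5

   i    0    1    2    3    4    5    6    7    8    9   10   11   12
a[i]   12    4    6    3   16   14    1   18    7    8    9   11    1
L[i]    1    1    2    1    3    3    1    4    3    4    5    6    1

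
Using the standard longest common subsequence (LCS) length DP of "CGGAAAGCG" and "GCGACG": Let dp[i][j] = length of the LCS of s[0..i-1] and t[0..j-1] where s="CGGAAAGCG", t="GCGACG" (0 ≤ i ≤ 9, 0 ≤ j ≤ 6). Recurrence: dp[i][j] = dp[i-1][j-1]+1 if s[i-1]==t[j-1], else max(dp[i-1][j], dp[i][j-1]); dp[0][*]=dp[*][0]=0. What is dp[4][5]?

3

   ''  G  C  G  A  C  G
''  0  0  0  0  0  0  0
 C  0  0  1  1  1  1  1
 G  0  1  1  2  2  2  2
 G  0  1  1  2  2  2  3
 A  0  1  1  2  3  3  3
 A  0  1  1  2  3  3  3
 A  0  1  1  2  3  3  3
 G  0  1  1  2  3  3  4
 C  0  1  2  2  3  4  4
 G  0  1  2  3  3  4  5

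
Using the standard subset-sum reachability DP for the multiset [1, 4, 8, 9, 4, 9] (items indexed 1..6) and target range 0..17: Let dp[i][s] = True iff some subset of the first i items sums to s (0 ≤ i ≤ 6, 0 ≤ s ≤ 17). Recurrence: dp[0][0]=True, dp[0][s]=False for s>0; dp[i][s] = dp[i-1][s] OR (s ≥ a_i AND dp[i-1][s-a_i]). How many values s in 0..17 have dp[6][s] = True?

12

i\s   0   1   2   3   4   5   6   7   8   9  10  11  12  13  14  15  16  17
  0   T   F   F   F   F   F   F   F   F   F   F   F   F   F   F   F   F   F
  1   T   T   F   F   F   F   F   F   F   F   F   F   F   F   F   F   F   F
  2   T   T   F   F   T   T   F   F   F   F   F   F   F   F   F   F   F   F
  3   T   T   F   F   T   T   F   F   T   T   F   F   T   T   F   F   F   F
  4   T   T   F   F   T   T   F   F   T   T   T   F   T   T   T   F   F   T
  5   T   T   F   F   T   T   F   F   T   T   T   F   T   T   T   F   T   T
  6   T   T   F   F   T   T   F   F   T   T   T   F   T   T   T   F   T   T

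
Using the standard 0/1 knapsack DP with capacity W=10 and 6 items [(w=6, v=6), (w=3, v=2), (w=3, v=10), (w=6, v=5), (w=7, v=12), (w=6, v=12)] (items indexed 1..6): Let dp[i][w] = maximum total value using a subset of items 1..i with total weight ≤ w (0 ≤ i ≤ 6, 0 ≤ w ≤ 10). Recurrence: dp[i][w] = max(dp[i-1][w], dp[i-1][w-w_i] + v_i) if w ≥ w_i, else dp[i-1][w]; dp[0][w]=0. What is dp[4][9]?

16

i\w   0   1   2   3   4   5   6   7   8   9  10
  0   0   0   0   0   0   0   0   0   0   0   0
  1   0   0   0   0   0   0   6   6   6   6   6
  2   0   0   0   2   2   2   6   6   6   8   8
  3   0   0   0  10  10  10  12  12  12  16  16
  4   0   0   0  10  10  10  12  12  12  16  16
  5   0   0   0  10  10  10  12  12  12  16  22
  6   0   0   0  10  10  10  12  12  12  22  22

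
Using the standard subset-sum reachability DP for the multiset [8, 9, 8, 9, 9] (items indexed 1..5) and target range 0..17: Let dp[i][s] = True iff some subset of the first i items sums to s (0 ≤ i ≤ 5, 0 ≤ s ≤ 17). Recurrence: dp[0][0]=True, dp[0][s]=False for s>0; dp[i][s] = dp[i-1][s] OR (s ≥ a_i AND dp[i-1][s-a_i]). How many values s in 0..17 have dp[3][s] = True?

i\s   0   1   2   3   4   5   6   7   8   9  10  11  12  13  14  15  16  17
  0   T   F   F   F   F   F   F   F   F   F   F   F   F   F   F   F   F   F
  1   T   F   F   F   F   F   F   F   T   F   F   F   F   F   F   F   F   F
  2   T   F   F   F   F   F   F   F   T   T   F   F   F   F   F   F   F   T
  3   T   F   F   F   F   F   F   F   T   T   F   F   F   F   F   F   T   T
  4   T   F   F   F   F   F   F   F   T   T   F   F   F   F   F   F   T   T
  5   T   F   F   F   F   F   F   F   T   T   F   F   F   F   F   F   T   T

5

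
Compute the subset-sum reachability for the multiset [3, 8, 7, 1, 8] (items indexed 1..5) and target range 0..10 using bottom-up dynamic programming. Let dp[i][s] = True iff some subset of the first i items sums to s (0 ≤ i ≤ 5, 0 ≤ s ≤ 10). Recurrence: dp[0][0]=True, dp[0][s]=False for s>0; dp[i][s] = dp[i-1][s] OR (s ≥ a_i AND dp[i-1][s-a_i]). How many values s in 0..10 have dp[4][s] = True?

8

i\s   0   1   2   3   4   5   6   7   8   9  10
  0   T   F   F   F   F   F   F   F   F   F   F
  1   T   F   F   T   F   F   F   F   F   F   F
  2   T   F   F   T   F   F   F   F   T   F   F
  3   T   F   F   T   F   F   F   T   T   F   T
  4   T   T   F   T   T   F   F   T   T   T   T
  5   T   T   F   T   T   F   F   T   T   T   T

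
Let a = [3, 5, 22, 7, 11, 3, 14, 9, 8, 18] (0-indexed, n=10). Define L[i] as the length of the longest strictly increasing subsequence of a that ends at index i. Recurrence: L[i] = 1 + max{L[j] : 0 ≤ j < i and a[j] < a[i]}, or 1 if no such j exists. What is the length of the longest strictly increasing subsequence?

6

   i    0    1    2    3    4    5    6    7    8    9
a[i]    3    5   22    7   11    3   14    9    8   18
L[i]    1    2    3    3    4    1    5    4    4    6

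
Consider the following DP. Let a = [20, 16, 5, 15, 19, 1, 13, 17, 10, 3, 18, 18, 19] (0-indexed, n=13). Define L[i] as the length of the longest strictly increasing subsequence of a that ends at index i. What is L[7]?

3

   i    0    1    2    3    4    5    6    7    8    9   10   11   12
a[i]   20   16    5   15   19    1   13   17   10    3   18   18   19
L[i]    1    1    1    2    3    1    2    3    2    2    4    4    5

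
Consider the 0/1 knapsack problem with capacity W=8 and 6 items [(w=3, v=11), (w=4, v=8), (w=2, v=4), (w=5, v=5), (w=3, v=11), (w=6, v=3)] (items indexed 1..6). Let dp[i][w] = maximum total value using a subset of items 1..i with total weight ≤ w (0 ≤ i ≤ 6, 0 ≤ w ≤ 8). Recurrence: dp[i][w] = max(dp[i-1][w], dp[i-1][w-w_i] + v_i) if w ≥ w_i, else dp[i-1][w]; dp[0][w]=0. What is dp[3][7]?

i\w   0   1   2   3   4   5   6   7   8
  0   0   0   0   0   0   0   0   0   0
  1   0   0   0  11  11  11  11  11  11
  2   0   0   0  11  11  11  11  19  19
  3   0   0   4  11  11  15  15  19  19
  4   0   0   4  11  11  15  15  19  19
  5   0   0   4  11  11  15  22  22  26
  6   0   0   4  11  11  15  22  22  26

19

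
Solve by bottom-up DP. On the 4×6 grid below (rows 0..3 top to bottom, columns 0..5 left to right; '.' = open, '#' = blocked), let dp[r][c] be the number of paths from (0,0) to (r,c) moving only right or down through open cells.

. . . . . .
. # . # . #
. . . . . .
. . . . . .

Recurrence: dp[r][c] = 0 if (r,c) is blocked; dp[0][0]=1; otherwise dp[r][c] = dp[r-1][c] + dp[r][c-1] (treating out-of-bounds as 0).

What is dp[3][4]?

9

r\c   0   1   2   3   4   5
  0   1   1   1   1   1   1
  1   1   0   1   0   1   0
  2   1   1   2   2   3   3
  3   1   2   4   6   9  12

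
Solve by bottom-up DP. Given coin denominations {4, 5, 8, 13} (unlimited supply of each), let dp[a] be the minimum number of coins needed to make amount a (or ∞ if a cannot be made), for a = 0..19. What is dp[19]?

 a  0  1  2  3  4  5  6  7  8  9 10 11 12 13 14 15 16 17 18 19
dp  0  -  -  -  1  1  -  -  1  2  2  -  2  1  3  3  2  2  2  4
(- denotes ∞ / unreachable)

4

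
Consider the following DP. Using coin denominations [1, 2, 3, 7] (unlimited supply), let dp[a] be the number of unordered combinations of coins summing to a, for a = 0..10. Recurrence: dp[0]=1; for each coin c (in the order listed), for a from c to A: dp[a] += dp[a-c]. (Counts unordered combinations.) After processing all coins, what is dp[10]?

17

after  coin     0     1     2     3     4     5     6     7     8     9    10
          1     1     1     1     1     1     1     1     1     1     1     1
          2     1     1     2     2     3     3     4     4     5     5     6
          3     1     1     2     3     4     5     7     8    10    12    14
          7     1     1     2     3     4     5     7     9    11    14    17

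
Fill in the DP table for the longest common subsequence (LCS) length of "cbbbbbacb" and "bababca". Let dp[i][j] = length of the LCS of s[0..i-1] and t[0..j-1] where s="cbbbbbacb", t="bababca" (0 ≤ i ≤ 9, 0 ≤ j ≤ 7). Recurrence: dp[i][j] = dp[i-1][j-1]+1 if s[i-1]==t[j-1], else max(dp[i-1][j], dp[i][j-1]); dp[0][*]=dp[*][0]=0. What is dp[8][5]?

   ''  b  a  b  a  b  c  a
''  0  0  0  0  0  0  0  0
 c  0  0  0  0  0  0  1  1
 b  0  1  1  1  1  1  1  1
 b  0  1  1  2  2  2  2  2
 b  0  1  1  2  2  3  3  3
 b  0  1  1  2  2  3  3  3
 b  0  1  1  2  2  3  3  3
 a  0  1  2  2  3  3  3  4
 c  0  1  2  2  3  3  4  4
 b  0  1  2  3  3  4  4  4

3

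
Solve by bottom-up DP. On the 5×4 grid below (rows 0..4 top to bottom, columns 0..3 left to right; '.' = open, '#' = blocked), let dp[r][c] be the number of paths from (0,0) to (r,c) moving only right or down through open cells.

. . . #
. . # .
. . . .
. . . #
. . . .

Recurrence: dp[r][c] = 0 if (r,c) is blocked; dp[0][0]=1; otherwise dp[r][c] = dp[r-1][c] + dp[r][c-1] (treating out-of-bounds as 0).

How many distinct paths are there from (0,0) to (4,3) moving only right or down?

12

r\c   0   1   2   3
  0   1   1   1   0
  1   1   2   0   0
  2   1   3   3   3
  3   1   4   7   0
  4   1   5  12  12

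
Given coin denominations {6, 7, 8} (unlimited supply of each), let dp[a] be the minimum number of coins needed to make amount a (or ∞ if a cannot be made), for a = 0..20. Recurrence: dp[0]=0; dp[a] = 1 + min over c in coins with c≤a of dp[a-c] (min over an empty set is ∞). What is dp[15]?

 a  0  1  2  3  4  5  6  7  8  9 10 11 12 13 14 15 16 17 18 19 20
dp  0  -  -  -  -  -  1  1  1  -  -  -  2  2  2  2  2  -  3  3  3
(- denotes ∞ / unreachable)

2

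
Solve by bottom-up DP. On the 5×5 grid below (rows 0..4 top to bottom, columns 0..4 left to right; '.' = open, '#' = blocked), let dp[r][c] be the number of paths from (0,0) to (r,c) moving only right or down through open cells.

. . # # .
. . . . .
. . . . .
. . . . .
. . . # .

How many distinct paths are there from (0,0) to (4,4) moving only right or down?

25

r\c   0   1   2   3   4
  0   1   1   0   0   0
  1   1   2   2   2   2
  2   1   3   5   7   9
  3   1   4   9  16  25
  4   1   5  14   0  25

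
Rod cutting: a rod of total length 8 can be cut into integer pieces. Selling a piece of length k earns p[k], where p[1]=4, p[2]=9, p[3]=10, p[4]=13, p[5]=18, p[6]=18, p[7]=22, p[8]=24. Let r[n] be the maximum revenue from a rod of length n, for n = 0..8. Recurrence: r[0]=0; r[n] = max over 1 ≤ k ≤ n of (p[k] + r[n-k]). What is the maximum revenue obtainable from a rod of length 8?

36

   n    0    1    2    3    4    5    6    7    8
r[n]    0    4    9   13   18   22   27   31   36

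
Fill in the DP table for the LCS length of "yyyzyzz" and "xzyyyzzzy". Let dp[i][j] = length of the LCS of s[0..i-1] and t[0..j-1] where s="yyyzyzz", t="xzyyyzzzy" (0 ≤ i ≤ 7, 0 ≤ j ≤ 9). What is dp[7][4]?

   ''  x  z  y  y  y  z  z  z  y
''  0  0  0  0  0  0  0  0  0  0
 y  0  0  0  1  1  1  1  1  1  1
 y  0  0  0  1  2  2  2  2  2  2
 y  0  0  0  1  2  3  3  3  3  3
 z  0  0  1  1  2  3  4  4  4  4
 y  0  0  1  2  2  3  4  4  4  5
 z  0  0  1  2  2  3  4  5  5  5
 z  0  0  1  2  2  3  4  5  6  6

2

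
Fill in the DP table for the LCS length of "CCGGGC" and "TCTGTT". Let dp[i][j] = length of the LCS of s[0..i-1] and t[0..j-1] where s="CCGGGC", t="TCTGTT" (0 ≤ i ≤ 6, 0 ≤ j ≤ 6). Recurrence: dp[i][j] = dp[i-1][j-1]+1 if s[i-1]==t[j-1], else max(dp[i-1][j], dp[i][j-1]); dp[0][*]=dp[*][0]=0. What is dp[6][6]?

2

   ''  T  C  T  G  T  T
''  0  0  0  0  0  0  0
 C  0  0  1  1  1  1  1
 C  0  0  1  1  1  1  1
 G  0  0  1  1  2  2  2
 G  0  0  1  1  2  2  2
 G  0  0  1  1  2  2  2
 C  0  0  1  1  2  2  2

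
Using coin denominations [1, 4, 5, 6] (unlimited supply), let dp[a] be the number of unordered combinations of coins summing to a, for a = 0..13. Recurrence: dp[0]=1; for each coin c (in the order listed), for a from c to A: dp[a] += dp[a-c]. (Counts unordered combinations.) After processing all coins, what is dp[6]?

after  coin     0     1     2     3     4     5     6     7     8     9    10    11    12    13
          1     1     1     1     1     1     1     1     1     1     1     1     1     1     1
          4     1     1     1     1     2     2     2     2     3     3     3     3     4     4
          5     1     1     1     1     2     3     3     3     4     5     6     6     7     8
          6     1     1     1     1     2     3     4     4     5     6     8     9    11    12

4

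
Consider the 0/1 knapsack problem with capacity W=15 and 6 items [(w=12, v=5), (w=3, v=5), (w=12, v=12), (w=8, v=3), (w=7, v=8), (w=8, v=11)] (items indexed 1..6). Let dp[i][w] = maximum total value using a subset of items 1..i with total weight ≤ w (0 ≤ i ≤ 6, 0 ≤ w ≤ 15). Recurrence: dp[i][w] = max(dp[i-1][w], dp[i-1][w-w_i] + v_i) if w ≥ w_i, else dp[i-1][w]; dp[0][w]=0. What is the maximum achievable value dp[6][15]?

i\w   0   1   2   3   4   5   6   7   8   9  10  11  12  13  14  15
  0   0   0   0   0   0   0   0   0   0   0   0   0   0   0   0   0
  1   0   0   0   0   0   0   0   0   0   0   0   0   5   5   5   5
  2   0   0   0   5   5   5   5   5   5   5   5   5   5   5   5  10
  3   0   0   0   5   5   5   5   5   5   5   5   5  12  12  12  17
  4   0   0   0   5   5   5   5   5   5   5   5   8  12  12  12  17
  5   0   0   0   5   5   5   5   8   8   8  13  13  13  13  13  17
  6   0   0   0   5   5   5   5   8  11  11  13  16  16  16  16  19

19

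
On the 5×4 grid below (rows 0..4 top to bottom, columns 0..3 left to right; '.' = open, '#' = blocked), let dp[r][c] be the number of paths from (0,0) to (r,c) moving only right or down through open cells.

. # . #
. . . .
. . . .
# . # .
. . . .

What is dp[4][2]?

r\c   0   1   2   3
  0   1   0   0   0
  1   1   1   1   1
  2   1   2   3   4
  3   0   2   0   4
  4   0   2   2   6

2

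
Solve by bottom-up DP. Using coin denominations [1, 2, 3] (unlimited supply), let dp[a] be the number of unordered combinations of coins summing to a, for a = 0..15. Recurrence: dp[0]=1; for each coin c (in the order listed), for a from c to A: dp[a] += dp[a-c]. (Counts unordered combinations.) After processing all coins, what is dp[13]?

after  coin     0     1     2     3     4     5     6     7     8     9    10    11    12    13    14    15
          1     1     1     1     1     1     1     1     1     1     1     1     1     1     1     1     1
          2     1     1     2     2     3     3     4     4     5     5     6     6     7     7     8     8
          3     1     1     2     3     4     5     7     8    10    12    14    16    19    21    24    27

21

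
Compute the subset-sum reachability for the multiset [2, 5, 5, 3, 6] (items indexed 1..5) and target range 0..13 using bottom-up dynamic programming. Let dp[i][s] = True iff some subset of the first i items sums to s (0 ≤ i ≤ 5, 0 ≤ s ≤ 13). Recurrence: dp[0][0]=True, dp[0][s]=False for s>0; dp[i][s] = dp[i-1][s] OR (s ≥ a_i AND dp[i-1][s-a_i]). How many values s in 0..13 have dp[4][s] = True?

9

i\s   0   1   2   3   4   5   6   7   8   9  10  11  12  13
  0   T   F   F   F   F   F   F   F   F   F   F   F   F   F
  1   T   F   T   F   F   F   F   F   F   F   F   F   F   F
  2   T   F   T   F   F   T   F   T   F   F   F   F   F   F
  3   T   F   T   F   F   T   F   T   F   F   T   F   T   F
  4   T   F   T   T   F   T   F   T   T   F   T   F   T   T
  5   T   F   T   T   F   T   T   T   T   T   T   T   T   T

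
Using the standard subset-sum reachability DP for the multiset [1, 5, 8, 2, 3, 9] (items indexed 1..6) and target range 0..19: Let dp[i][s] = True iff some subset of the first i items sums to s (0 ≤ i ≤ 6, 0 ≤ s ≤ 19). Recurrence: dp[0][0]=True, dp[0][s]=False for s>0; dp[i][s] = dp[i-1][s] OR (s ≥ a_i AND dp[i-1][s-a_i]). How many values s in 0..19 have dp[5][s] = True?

20

i\s   0   1   2   3   4   5   6   7   8   9  10  11  12  13  14  15  16  17  18  19
  0   T   F   F   F   F   F   F   F   F   F   F   F   F   F   F   F   F   F   F   F
  1   T   T   F   F   F   F   F   F   F   F   F   F   F   F   F   F   F   F   F   F
  2   T   T   F   F   F   T   T   F   F   F   F   F   F   F   F   F   F   F   F   F
  3   T   T   F   F   F   T   T   F   T   T   F   F   F   T   T   F   F   F   F   F
  4   T   T   T   T   F   T   T   T   T   T   T   T   F   T   T   T   T   F   F   F
  5   T   T   T   T   T   T   T   T   T   T   T   T   T   T   T   T   T   T   T   T
  6   T   T   T   T   T   T   T   T   T   T   T   T   T   T   T   T   T   T   T   T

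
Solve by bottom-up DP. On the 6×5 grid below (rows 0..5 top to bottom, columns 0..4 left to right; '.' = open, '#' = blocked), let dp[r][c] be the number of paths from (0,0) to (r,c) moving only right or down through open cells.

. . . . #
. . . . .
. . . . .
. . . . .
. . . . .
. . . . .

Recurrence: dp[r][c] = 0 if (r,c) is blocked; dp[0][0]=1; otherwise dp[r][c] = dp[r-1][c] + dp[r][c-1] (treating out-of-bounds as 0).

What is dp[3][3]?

20

r\c   0   1   2   3   4
  0   1   1   1   1   0
  1   1   2   3   4   4
  2   1   3   6  10  14
  3   1   4  10  20  34
  4   1   5  15  35  69
  5   1   6  21  56 125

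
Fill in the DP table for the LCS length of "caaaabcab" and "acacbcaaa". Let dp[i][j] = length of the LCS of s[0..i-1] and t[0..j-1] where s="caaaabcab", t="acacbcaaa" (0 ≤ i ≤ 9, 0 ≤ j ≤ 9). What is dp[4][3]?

2

   ''  a  c  a  c  b  c  a  a  a
''  0  0  0  0  0  0  0  0  0  0
 c  0  0  1  1  1  1  1  1  1  1
 a  0  1  1  2  2  2  2  2  2  2
 a  0  1  1  2  2  2  2  3  3  3
 a  0  1  1  2  2  2  2  3  4  4
 a  0  1  1  2  2  2  2  3  4  5
 b  0  1  1  2  2  3  3  3  4  5
 c  0  1  2  2  3  3  4  4  4  5
 a  0  1  2  3  3  3  4  5  5  5
 b  0  1  2  3  3  4  4  5  5  5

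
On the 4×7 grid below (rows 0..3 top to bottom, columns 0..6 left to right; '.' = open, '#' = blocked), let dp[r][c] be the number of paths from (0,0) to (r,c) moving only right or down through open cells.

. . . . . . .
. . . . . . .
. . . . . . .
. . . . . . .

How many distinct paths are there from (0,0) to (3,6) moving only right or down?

84

r\c   0   1   2   3   4   5   6
  0   1   1   1   1   1   1   1
  1   1   2   3   4   5   6   7
  2   1   3   6  10  15  21  28
  3   1   4  10  20  35  56  84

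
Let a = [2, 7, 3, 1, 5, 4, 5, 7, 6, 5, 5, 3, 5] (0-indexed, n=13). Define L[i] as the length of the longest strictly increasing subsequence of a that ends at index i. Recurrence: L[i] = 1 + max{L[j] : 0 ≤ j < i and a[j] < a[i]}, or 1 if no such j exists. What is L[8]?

   i    0    1    2    3    4    5    6    7    8    9   10   11   12
a[i]    2    7    3    1    5    4    5    7    6    5    5    3    5
L[i]    1    2    2    1    3    3    4    5    5    4    4    2    4

5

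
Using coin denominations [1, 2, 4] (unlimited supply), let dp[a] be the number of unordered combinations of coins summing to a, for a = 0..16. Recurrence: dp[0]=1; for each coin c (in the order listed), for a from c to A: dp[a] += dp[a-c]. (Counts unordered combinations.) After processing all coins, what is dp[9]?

after  coin     0     1     2     3     4     5     6     7     8     9    10    11    12    13    14    15    16
          1     1     1     1     1     1     1     1     1     1     1     1     1     1     1     1     1     1
          2     1     1     2     2     3     3     4     4     5     5     6     6     7     7     8     8     9
          4     1     1     2     2     4     4     6     6     9     9    12    12    16    16    20    20    25

9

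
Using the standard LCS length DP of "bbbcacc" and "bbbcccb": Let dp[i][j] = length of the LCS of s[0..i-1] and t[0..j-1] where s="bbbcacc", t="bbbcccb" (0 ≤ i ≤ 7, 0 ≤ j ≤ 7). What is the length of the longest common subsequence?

   ''  b  b  b  c  c  c  b
''  0  0  0  0  0  0  0  0
 b  0  1  1  1  1  1  1  1
 b  0  1  2  2  2  2  2  2
 b  0  1  2  3  3  3  3  3
 c  0  1  2  3  4  4  4  4
 a  0  1  2  3  4  4  4  4
 c  0  1  2  3  4  5  5  5
 c  0  1  2  3  4  5  6  6

6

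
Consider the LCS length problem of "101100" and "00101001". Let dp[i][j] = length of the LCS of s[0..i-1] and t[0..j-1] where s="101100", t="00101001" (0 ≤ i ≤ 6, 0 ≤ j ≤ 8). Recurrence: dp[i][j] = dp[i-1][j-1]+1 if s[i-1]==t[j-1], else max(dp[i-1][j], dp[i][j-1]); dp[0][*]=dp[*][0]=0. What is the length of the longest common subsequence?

5

   ''  0  0  1  0  1  0  0  1
''  0  0  0  0  0  0  0  0  0
 1  0  0  0  1  1  1  1  1  1
 0  0  1  1  1  2  2  2  2  2
 1  0  1  1  2  2  3  3  3  3
 1  0  1  1  2  2  3  3  3  4
 0  0  1  2  2  3  3  4  4  4
 0  0  1  2  2  3  3  4  5  5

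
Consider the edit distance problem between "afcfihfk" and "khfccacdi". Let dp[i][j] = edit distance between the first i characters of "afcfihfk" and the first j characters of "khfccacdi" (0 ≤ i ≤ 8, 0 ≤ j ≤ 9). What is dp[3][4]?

2

   ''  k  h  f  c  c  a  c  d  i
''  0  1  2  3  4  5  6  7  8  9
 a  1  1  2  3  4  5  5  6  7  8
 f  2  2  2  2  3  4  5  6  7  8
 c  3  3  3  3  2  3  4  5  6  7
 f  4  4  4  3  3  3  4  5  6  7
 i  5  5  5  4  4  4  4  5  6  6
 h  6  6  5  5  5  5  5  5  6  7
 f  7  7  6  5  6  6  6  6  6  7
 k  8  7  7  6  6  7  7  7  7  7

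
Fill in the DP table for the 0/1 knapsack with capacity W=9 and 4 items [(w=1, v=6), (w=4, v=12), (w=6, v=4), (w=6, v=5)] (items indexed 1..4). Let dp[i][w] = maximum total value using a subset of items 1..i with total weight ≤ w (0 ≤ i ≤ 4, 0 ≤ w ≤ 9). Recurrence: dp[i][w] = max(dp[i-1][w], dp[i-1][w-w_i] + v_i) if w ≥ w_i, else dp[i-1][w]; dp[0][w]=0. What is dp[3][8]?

i\w   0   1   2   3   4   5   6   7   8   9
  0   0   0   0   0   0   0   0   0   0   0
  1   0   6   6   6   6   6   6   6   6   6
  2   0   6   6   6  12  18  18  18  18  18
  3   0   6   6   6  12  18  18  18  18  18
  4   0   6   6   6  12  18  18  18  18  18

18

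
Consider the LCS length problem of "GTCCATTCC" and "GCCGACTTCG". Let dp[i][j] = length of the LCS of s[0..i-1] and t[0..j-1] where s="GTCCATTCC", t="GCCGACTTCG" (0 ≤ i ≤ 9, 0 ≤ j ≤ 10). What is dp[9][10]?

7

   ''  G  C  C  G  A  C  T  T  C  G
''  0  0  0  0  0  0  0  0  0  0  0
 G  0  1  1  1  1  1  1  1  1  1  1
 T  0  1  1  1  1  1  1  2  2  2  2
 C  0  1  2  2  2  2  2  2  2  3  3
 C  0  1  2  3  3  3  3  3  3  3  3
 A  0  1  2  3  3  4  4  4  4  4  4
 T  0  1  2  3  3  4  4  5  5  5  5
 T  0  1  2  3  3  4  4  5  6  6  6
 C  0  1  2  3  3  4  5  5  6  7  7
 C  0  1  2  3  3  4  5  5  6  7  7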